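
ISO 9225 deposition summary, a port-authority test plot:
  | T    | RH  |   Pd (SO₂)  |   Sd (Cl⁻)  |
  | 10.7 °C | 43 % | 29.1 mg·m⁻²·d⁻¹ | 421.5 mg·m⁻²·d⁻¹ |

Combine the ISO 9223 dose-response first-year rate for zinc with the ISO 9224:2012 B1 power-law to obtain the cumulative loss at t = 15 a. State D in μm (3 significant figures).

D(15) = 20.9 μm

zinc: T>10 °C ⇒ hinge -0.071·(10.7−10) = -0.0497
  SO₂ term: 0.0129·29.1^0.44·exp(0.046·43-0.0497) = 0.391
  Sd branch = 0.0175·Sd^0.57·e^(0.008·RH+0.085·T) = 1.921 μm/a
  r_corr = 0.391 + 1.921 = 2.312 μm/a
Long-term exponent b (ISO 9224 Table 2, B1) = 0.813
  D(15) = 2.312 × 15^0.813 = 2.312 × 9.04 = 20.9 μm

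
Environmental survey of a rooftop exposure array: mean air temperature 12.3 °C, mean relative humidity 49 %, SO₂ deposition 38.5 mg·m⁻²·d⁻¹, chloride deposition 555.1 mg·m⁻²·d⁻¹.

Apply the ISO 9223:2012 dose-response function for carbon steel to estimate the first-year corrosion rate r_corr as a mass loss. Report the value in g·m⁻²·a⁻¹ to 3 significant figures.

carbon steel: temperature factor f = -0.054·(2.3) = -0.1242
  sulphur-dioxide contribution → 27.8 μm/a
  chloride contribution → 42.27 μm/a
  ⇒ r_corr(carbon steel) = 70.07 μm/a
Convert to mass loss: 70.07 μm/a × 7.85 g/cm³ = 550.1 g·m⁻²·a⁻¹

r_corr = 550 g·m⁻²·a⁻¹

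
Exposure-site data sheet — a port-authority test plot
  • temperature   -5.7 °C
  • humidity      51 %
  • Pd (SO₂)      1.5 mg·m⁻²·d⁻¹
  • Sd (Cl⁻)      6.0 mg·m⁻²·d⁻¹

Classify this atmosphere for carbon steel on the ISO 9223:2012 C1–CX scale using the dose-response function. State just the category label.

carbon steel: f(T) = +0.150·(T−10) [T≤10 °C] = -2.3550
  Pd branch = 1.77·Pd^0.52·e^(0.02·RH+f) = 0.5751 μm/a
  Cl⁻ term: 0.102·6.0^0.62·exp(0.033·51+0.04·-5.7) = 1.327
  sum: 0.5751 + 1.327 → r_corr = 1.902 μm/a
ISO 9223 Table 2 (carbon steel): 1.3 < 1.9 ≤ 25 μm/a ⇒ C2

C2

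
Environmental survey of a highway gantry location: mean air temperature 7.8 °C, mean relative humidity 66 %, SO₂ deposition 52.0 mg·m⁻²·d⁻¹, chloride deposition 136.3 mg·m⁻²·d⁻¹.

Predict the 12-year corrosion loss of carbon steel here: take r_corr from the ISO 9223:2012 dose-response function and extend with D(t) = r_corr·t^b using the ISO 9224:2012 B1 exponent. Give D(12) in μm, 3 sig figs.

carbon steel: f(T) = +0.150·(T−10) [T≤10 °C] = -0.3300
  sulphur-dioxide contribution → 37.17 μm/a
  chloride contribution → 25.9 μm/a
  total first-year rate 63.08 μm/a
Power-law: D(12) = r_corr · 12^0.523
  D(12) = 63.08 × 12^0.523 = 63.08 × 3.668 = 231.4 μm

D(12) = 231 μm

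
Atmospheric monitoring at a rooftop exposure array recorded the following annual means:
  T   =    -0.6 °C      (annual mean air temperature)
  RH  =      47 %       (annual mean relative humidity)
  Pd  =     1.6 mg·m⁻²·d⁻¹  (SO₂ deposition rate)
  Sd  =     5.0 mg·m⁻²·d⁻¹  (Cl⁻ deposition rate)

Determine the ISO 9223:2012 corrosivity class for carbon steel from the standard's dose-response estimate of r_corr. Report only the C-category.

carbon steel: f(T) = +0.150·(T−10) [T≤10 °C] = -1.5900
  SO₂ term: 1.77·1.6^0.52·exp(0.02·47-1.5900) = 1.18
  Sd branch = 0.102·Sd^0.62·e^(0.033·RH+0.04·T) = 1.274 μm/a
  sum: 1.18 + 1.274 → r_corr = 2.454 μm/a
ISO 9223 Table 2 (carbon steel): 1.3 < 2.45 ≤ 25 μm/a ⇒ C2

C2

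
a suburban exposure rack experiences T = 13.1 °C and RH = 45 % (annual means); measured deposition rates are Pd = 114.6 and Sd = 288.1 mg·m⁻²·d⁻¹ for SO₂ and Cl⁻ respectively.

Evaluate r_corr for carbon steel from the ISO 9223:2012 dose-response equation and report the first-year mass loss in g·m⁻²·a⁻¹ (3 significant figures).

carbon steel: temperature factor f = -0.054·(3.1) = -0.1674
  Pd branch = 1.77·Pd^0.52·e^(0.02·RH+f) = 43.34 μm/a
  Cl⁻ term: 0.102·288.1^0.62·exp(0.033·45+0.04·13.1) = 25.47
  sum: 43.34 + 25.47 → r_corr = 68.81 μm/a
Convert to mass loss: 68.81 μm/a × 7.85 g/cm³ = 540.2 g·m⁻²·a⁻¹

r_corr = 540 g·m⁻²·a⁻¹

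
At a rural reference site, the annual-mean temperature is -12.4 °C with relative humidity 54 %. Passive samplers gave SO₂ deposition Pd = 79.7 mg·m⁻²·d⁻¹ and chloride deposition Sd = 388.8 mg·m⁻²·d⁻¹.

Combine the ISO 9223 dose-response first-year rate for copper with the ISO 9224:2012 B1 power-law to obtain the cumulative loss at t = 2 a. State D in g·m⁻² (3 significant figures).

D(2) = 3.11 g·m⁻²

copper: f(T) = +0.126·(T−10) [T≤10 °C] = -2.8224
  SO₂ term: 0.0053·79.7^0.26·exp(0.059·54-2.8224) = 0.0238
  Sd branch = 0.01025·Sd^0.27·e^(0.036·RH+0.049·T) = 0.1951 μm/a
  r_corr = 0.0238 + 0.1951 = 0.2189 μm/a
Power-law: D(2) = r_corr · 2^0.667
  D(2) = 0.2189 × 2^0.667 = 0.2189 × 1.588 = 0.3476 μm
  Mass loss = 0.3476 μm × 8.96 g/cm³ = 3.115 g·m⁻²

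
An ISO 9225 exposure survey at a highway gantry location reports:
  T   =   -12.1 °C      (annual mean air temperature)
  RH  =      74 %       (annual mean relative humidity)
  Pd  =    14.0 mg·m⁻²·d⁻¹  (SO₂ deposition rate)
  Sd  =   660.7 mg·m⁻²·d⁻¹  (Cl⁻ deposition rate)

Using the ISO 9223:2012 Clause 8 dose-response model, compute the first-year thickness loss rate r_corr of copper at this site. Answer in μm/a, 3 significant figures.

copper: temperature factor f = +0.126·(-22.1) = -2.7846
  Pd branch = 0.0053·Pd^0.26·e^(0.059·RH+f) = 0.05118 μm/a
  Sd branch = 0.01025·Sd^0.27·e^(0.036·RH+0.049·T) = 0.4695 μm/a
  r_corr = 0.05118 + 0.4695 = 0.5206 μm/a

r_corr = 0.521 μm/a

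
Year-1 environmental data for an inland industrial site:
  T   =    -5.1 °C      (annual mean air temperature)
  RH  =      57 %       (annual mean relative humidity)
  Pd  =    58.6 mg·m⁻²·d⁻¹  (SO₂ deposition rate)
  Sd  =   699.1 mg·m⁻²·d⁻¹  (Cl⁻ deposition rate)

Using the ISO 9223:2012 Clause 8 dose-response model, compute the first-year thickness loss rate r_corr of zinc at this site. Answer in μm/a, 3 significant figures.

r_corr = 1.35 μm/a

zinc: T≤10 °C ⇒ hinge +0.038·(-5.1−10) = -0.5738
  SO₂ term: 0.0129·58.6^0.44·exp(0.046·57-0.5738) = 0.5998
  Cl⁻ term: 0.0175·699.1^0.57·exp(0.008·57+0.085·-5.1) = 0.7485
  r_corr = 0.5998 + 0.7485 = 1.348 μm/a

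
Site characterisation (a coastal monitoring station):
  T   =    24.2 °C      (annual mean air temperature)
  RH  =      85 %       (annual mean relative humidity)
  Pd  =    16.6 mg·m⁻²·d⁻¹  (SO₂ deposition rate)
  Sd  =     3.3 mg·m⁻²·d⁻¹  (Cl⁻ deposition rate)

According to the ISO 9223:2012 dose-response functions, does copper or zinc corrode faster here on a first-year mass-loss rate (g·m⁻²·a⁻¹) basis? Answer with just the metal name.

copper

copper: f(T) = -0.080·(T−10) [T>10 °C] = -1.1360
  Pd branch = 0.0053·Pd^0.26·e^(0.059·RH+f) = 0.5323 μm/a
  Cl⁻ term: 0.01025·3.3^0.27·exp(0.036·85+0.049·24.2) = 0.9878
  sum: 0.5323 + 0.9878 → r_corr = 1.52 μm/a
  mass loss = 1.52 μm/a × 8.96 g/cm³ = 13.62 g·m⁻²·a⁻¹
zinc: f(T) = -0.071·(T−10) [T>10 °C] = -1.0082
  SO₂ term: 0.0129·16.6^0.44·exp(0.046·85-1.0082) = 0.8085
  Cl⁻ term: 0.0175·3.3^0.57·exp(0.008·85+0.085·24.2) = 0.5336
  sum: 0.8085 + 0.5336 → r_corr = 1.342 μm/a
  mass loss = 1.342 μm/a × 7.14 g/cm³ = 9.583 g·m⁻²·a⁻¹
Ordering by g·m⁻²·a⁻¹: copper (13.6) > zinc (9.58)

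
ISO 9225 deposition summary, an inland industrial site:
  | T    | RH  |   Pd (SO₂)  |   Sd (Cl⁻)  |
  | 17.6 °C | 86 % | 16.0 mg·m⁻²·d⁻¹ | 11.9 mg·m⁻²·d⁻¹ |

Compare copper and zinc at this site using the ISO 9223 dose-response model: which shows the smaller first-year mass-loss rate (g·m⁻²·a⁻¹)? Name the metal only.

copper: temperature factor f = -0.080·(7.6) = -0.6080
  SO₂ term: 0.0053·16.0^0.26·exp(0.059·86-0.6080) = 0.9482
  Sd branch = 0.01025·Sd^0.27·e^(0.036·RH+0.049·T) = 1.048 μm/a
  sum: 0.9482 + 1.048 → r_corr = 1.996 μm/a
  mass loss = 1.996 μm/a × 8.96 g/cm³ = 17.88 g·m⁻²·a⁻¹
zinc: f(T) = -0.071·(T−10) [T>10 °C] = -0.5396
  Pd branch = 0.0129·Pd^0.44·e^(0.046·RH+f) = 1.331 μm/a
  Sd branch = 0.0175·Sd^0.57·e^(0.008·RH+0.085·T) = 0.6377 μm/a
  r_corr = 1.331 + 0.6377 = 1.969 μm/a
  mass loss = 1.969 μm/a × 7.14 g/cm³ = 14.06 g·m⁻²·a⁻¹
Ordering by g·m⁻²·a⁻¹: copper (17.9) > zinc (14.1)

zinc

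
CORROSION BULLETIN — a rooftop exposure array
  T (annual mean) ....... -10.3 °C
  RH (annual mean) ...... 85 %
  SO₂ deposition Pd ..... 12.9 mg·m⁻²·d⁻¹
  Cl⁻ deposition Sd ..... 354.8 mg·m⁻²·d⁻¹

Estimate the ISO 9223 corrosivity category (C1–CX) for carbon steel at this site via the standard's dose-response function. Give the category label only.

C3

carbon steel: T≤10 °C ⇒ hinge +0.150·(-10.3−10) = -3.0450
  Pd branch = 1.77·Pd^0.52·e^(0.02·RH+f) = 1.743 μm/a
  Sd branch = 0.102·Sd^0.62·e^(0.033·RH+0.04·T) = 42.55 μm/a
  sum: 1.743 + 42.55 → r_corr = 44.29 μm/a
44.3 μm/a falls in (25, 50] for carbon steel → category C3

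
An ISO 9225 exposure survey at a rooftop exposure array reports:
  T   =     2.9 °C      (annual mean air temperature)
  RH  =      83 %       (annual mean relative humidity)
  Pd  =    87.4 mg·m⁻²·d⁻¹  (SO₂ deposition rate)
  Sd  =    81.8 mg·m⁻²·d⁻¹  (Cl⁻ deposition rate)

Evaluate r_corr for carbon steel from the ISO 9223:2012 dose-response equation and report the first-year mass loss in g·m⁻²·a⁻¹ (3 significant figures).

r_corr = 471 g·m⁻²·a⁻¹

carbon steel: temperature factor f = +0.150·(-7.1) = -1.0650
  sulphur-dioxide contribution → 32.81 μm/a
  chloride contribution → 27.19 μm/a
  total first-year rate 60 μm/a
Convert to mass loss: 60 μm/a × 7.85 g/cm³ = 471 g·m⁻²·a⁻¹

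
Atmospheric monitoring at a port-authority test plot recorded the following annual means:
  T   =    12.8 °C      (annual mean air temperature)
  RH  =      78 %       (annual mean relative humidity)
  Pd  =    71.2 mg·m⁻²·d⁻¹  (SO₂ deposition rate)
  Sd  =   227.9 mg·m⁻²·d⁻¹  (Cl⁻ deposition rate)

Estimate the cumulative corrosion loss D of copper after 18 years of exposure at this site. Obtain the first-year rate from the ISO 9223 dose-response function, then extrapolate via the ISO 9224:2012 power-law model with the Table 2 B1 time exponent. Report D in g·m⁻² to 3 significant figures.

D(18) = 164 g·m⁻²

copper: temperature factor f = -0.080·(2.8) = -0.2240
  SO₂ term: 0.0053·71.2^0.26·exp(0.059·78-0.2240) = 1.28
  Sd branch = 0.01025·Sd^0.27·e^(0.036·RH+0.049·T) = 1.378 μm/a
  r_corr = 1.28 + 1.378 = 2.658 μm/a
Power-law: D(18) = r_corr · 18^0.667
  D(18) = 2.658 × 18^0.667 = 2.658 × 6.875 = 18.27 μm
  Mass loss = 18.27 μm × 8.96 g/cm³ = 163.7 g·m⁻²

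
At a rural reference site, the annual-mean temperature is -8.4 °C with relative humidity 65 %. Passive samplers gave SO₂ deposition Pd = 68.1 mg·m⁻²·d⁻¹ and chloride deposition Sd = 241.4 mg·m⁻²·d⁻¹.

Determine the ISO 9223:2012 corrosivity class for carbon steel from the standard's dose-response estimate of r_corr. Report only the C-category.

carbon steel: f(T) = +0.150·(T−10) [T≤10 °C] = -2.7600
  SO₂ term: 1.77·68.1^0.52·exp(0.02·65-2.7600) = 3.691
  Sd branch = 0.102·Sd^0.62·e^(0.033·RH+0.04·T) = 18.69 μm/a
  sum: 3.691 + 18.69 → r_corr = 22.38 μm/a
Category bounds: 1.3…25 μm/a bracket r_corr ⇒ C2

C2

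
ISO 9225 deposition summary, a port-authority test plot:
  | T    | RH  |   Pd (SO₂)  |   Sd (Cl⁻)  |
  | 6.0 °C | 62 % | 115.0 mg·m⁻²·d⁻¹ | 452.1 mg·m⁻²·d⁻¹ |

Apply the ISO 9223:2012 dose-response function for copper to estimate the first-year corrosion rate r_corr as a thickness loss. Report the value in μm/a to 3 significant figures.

copper: T≤10 °C ⇒ hinge +0.126·(6.0−10) = -0.5040
  Pd branch = 0.0053·Pd^0.26·e^(0.059·RH+f) = 0.4264 μm/a
  Cl⁻ term: 0.01025·452.1^0.27·exp(0.036·62+0.049·6.0) = 0.6678
  r_corr = 0.4264 + 0.6678 = 1.094 μm/a

r_corr = 1.09 μm/a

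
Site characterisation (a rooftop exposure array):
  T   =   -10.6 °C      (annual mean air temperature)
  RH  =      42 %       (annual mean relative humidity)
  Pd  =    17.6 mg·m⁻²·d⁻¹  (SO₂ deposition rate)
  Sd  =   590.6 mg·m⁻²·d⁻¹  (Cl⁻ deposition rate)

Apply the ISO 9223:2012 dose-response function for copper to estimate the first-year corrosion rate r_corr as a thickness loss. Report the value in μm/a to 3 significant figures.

r_corr = 0.165 μm/a

copper: temperature factor f = +0.126·(-20.6) = -2.5956
  SO₂ term: 0.0053·17.6^0.26·exp(0.059·42-2.5956) = 0.009932
  Sd branch = 0.01025·Sd^0.27·e^(0.036·RH+0.049·T) = 0.1549 μm/a
  r_corr = 0.009932 + 0.1549 = 0.1648 μm/a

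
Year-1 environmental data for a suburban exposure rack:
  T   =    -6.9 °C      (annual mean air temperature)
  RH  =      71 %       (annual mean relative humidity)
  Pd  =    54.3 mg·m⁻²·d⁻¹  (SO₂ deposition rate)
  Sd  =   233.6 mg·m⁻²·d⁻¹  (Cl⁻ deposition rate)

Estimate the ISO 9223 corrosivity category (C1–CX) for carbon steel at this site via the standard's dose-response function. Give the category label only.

carbon steel: T≤10 °C ⇒ hinge +0.150·(-6.9−10) = -2.5350
  sulphur-dioxide contribution → 4.633 μm/a
  chloride contribution → 23.7 μm/a
  total first-year rate 28.33 μm/a
Category bounds: 25…50 μm/a bracket r_corr ⇒ C3

C3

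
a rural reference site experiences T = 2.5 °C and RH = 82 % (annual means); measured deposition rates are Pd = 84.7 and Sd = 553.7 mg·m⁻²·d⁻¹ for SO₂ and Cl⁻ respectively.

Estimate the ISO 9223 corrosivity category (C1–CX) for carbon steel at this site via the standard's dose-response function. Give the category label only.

C5

carbon steel: temperature factor f = +0.150·(-7.5) = -1.1250
  Pd branch = 1.77·Pd^0.52·e^(0.02·RH+f) = 29.79 μm/a
  Cl⁻ term: 0.102·553.7^0.62·exp(0.033·82+0.04·2.5) = 84.73
  sum: 29.79 + 84.73 → r_corr = 114.5 μm/a
Category bounds: 80…200 μm/a bracket r_corr ⇒ C5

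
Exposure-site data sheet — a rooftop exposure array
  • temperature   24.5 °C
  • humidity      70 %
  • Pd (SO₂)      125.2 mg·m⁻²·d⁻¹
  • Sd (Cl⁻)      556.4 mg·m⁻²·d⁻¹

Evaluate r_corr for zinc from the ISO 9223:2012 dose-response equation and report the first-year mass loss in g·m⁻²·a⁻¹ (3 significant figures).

zinc: f(T) = -0.071·(T−10) [T>10 °C] = -1.0295
  sulphur-dioxide contribution → 0.9657 μm/a
  chloride contribution → 9.027 μm/a
  ⇒ r_corr(zinc) = 9.992 μm/a
Convert to mass loss: 9.992 μm/a × 7.14 g/cm³ = 71.35 g·m⁻²·a⁻¹

r_corr = 71.3 g·m⁻²·a⁻¹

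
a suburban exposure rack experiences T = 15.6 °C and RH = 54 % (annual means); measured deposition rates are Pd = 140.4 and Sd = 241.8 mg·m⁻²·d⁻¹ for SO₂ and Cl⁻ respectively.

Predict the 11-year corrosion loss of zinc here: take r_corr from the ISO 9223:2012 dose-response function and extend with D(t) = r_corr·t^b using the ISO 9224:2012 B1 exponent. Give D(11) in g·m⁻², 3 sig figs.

zinc: temperature factor f = -0.071·(5.6) = -0.3976
  sulphur-dioxide contribution → 0.9153 μm/a
  chloride contribution → 2.318 μm/a
  total first-year rate 3.233 μm/a
ISO 9224: D(t) = r_corr · t^b with b = 0.813 (zinc, B1)
  D(11) = 3.233 × 11^0.813 = 3.233 × 7.025 = 22.71 μm
  Mass loss = 22.71 μm × 7.14 g/cm³ = 162.2 g·m⁻²

D(11) = 162 g·m⁻²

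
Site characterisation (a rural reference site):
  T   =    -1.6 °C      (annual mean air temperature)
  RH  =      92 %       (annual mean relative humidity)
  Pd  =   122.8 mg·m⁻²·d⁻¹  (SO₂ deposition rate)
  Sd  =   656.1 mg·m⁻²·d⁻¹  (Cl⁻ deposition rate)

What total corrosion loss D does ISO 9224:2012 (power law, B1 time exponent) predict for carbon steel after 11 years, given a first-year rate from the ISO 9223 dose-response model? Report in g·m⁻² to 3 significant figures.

carbon steel: f(T) = +0.150·(T−10) [T≤10 °C] = -1.7400
  sulphur-dioxide contribution → 23.87 μm/a
  chloride contribution → 111.1 μm/a
  total first-year rate 135 μm/a
Long-term exponent b (ISO 9224 Table 2, B1) = 0.523
  D(11) = 135 × 11^0.523 = 135 × 3.505 = 473.1 μm
  Mass loss = 473.1 μm × 7.85 g/cm³ = 3714 g·m⁻²

D(11) = 3.71e+03 g·m⁻²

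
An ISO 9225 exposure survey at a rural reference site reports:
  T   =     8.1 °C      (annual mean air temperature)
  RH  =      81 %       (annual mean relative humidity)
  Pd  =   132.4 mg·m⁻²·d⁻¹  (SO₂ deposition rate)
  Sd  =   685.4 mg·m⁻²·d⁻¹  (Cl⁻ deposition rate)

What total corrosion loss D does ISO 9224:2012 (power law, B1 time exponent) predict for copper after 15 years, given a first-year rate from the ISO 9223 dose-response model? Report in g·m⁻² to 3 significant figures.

D(15) = 186 g·m⁻²

copper: f(T) = +0.126·(T−10) [T≤10 °C] = -0.2394
  Pd branch = 0.0053·Pd^0.26·e^(0.059·RH+f) = 1.768 μm/a
  Cl⁻ term: 0.01025·685.4^0.27·exp(0.036·81+0.049·8.1) = 1.641
  r_corr = 1.768 + 1.641 = 3.409 μm/a
Power-law: D(15) = r_corr · 15^0.667
  D(15) = 3.409 × 15^0.667 = 3.409 × 6.088 = 20.76 μm
  Mass loss = 20.76 μm × 8.96 g/cm³ = 186 g·m⁻²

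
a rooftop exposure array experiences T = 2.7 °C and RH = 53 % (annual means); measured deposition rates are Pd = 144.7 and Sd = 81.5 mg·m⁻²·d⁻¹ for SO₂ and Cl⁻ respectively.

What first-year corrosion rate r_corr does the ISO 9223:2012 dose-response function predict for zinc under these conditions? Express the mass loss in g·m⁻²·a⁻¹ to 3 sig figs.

zinc: temperature factor f = +0.038·(-7.3) = -0.2774
  Pd branch = 0.0129·Pd^0.44·e^(0.046·RH+f) = 0.9989 μm/a
  Cl⁻ term: 0.0175·81.5^0.57·exp(0.008·53+0.085·2.7) = 0.4132
  sum: 0.9989 + 0.4132 → r_corr = 1.412 μm/a
Convert to mass loss: 1.412 μm/a × 7.14 g/cm³ = 10.08 g·m⁻²·a⁻¹

r_corr = 10.1 g·m⁻²·a⁻¹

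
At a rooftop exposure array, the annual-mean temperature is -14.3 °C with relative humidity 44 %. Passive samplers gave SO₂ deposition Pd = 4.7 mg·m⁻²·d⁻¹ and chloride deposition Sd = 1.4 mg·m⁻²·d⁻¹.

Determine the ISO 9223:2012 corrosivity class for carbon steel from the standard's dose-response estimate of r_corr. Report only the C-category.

C1

carbon steel: f(T) = +0.150·(T−10) [T≤10 °C] = -3.6450
  SO₂ term: 1.77·4.7^0.52·exp(0.02·44-3.6450) = 0.2493
  Sd branch = 0.102·Sd^0.62·e^(0.033·RH+0.04·T) = 0.303 μm/a
  sum: 0.2493 + 0.303 → r_corr = 0.5522 μm/a
Category bounds: 0…1.3 μm/a bracket r_corr ⇒ C1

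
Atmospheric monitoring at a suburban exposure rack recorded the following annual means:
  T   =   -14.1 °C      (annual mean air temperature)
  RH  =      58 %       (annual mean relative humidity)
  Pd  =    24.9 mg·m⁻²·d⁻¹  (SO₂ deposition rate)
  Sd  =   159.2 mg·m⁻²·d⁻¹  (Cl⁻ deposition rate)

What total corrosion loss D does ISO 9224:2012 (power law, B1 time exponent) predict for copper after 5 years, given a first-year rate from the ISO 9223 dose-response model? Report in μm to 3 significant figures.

D(5) = 0.529 μm

copper: f(T) = +0.126·(T−10) [T≤10 °C] = -3.0366
  sulphur-dioxide contribution → 0.01797 μm/a
  chloride contribution → 0.1629 μm/a
  ⇒ r_corr(copper) = 0.1809 μm/a
Long-term exponent b (ISO 9224 Table 2, B1) = 0.667
  D(5) = 0.1809 × 5^0.667 = 0.1809 × 2.926 = 0.5293 μm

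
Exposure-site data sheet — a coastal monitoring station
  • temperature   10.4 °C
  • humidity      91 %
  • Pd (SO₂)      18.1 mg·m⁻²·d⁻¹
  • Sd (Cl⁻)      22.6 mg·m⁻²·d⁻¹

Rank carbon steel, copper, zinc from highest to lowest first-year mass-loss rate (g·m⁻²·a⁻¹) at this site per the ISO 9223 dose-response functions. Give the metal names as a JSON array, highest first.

carbon steel: temperature factor f = -0.054·(0.4) = -0.0216
  sulphur-dioxide contribution → 48.19 μm/a
  chloride contribution → 21.53 μm/a
  ⇒ r_corr(carbon steel) = 69.72 μm/a
  mass loss = 69.72 μm/a × 7.85 g/cm³ = 547.3 g·m⁻²·a⁻¹
copper: f(T) = -0.080·(T−10) [T>10 °C] = -0.0320
  sulphur-dioxide contribution → 2.339 μm/a
  chloride contribution → 1.048 μm/a
  total first-year rate 3.387 μm/a
  mass loss = 3.387 μm/a × 8.96 g/cm³ = 30.35 g·m⁻²·a⁻¹
zinc: temperature factor f = -0.071·(0.4) = -0.0284
  sulphur-dioxide contribution → 2.948 μm/a
  chloride contribution → 0.5188 μm/a
  ⇒ r_corr(zinc) = 3.467 μm/a
  mass loss = 3.467 μm/a × 7.14 g/cm³ = 24.76 g·m⁻²·a⁻¹
Ordering by g·m⁻²·a⁻¹: carbon steel (547) > copper (30.4) > zinc (24.8)

["carbon steel", "copper", "zinc"]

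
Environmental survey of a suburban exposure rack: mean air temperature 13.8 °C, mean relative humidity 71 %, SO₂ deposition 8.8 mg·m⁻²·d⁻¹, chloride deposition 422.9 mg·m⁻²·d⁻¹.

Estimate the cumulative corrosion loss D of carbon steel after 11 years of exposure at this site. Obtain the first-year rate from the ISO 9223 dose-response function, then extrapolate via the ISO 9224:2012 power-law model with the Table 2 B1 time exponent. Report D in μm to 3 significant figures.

D(11) = 339 μm

carbon steel: T>10 °C ⇒ hinge -0.054·(13.8−10) = -0.2052
  sulphur-dioxide contribution → 18.48 μm/a
  chloride contribution → 78.37 μm/a
  total first-year rate 96.85 μm/a
Power-law: D(11) = r_corr · 11^0.523
  D(11) = 96.85 × 11^0.523 = 96.85 × 3.505 = 339.4 μm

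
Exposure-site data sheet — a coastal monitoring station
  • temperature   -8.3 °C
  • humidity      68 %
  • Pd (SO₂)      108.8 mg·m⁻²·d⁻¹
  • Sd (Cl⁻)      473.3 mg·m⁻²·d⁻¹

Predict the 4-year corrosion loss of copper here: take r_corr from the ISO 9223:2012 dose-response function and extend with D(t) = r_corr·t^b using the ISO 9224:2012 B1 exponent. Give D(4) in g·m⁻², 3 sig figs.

copper: f(T) = +0.126·(T−10) [T≤10 °C] = -2.3058
  Pd branch = 0.0053·Pd^0.26·e^(0.059·RH+f) = 0.09881 μm/a
  Cl⁻ term: 0.01025·473.3^0.27·exp(0.036·68+0.049·-8.3) = 0.4164
  sum: 0.09881 + 0.4164 → r_corr = 0.5152 μm/a
Long-term exponent b (ISO 9224 Table 2, B1) = 0.667
  D(4) = 0.5152 × 4^0.667 = 0.5152 × 2.521 = 1.299 μm
  Mass loss = 1.299 μm × 8.96 g/cm³ = 11.64 g·m⁻²

D(4) = 11.6 g·m⁻²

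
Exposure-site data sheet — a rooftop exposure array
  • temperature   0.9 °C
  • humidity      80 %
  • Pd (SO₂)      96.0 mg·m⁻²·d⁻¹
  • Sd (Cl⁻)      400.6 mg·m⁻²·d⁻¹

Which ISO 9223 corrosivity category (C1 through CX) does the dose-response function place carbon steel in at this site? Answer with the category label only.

C5

carbon steel: temperature factor f = +0.150·(-9.1) = -1.3650
  Pd branch = 1.77·Pd^0.52·e^(0.02·RH+f) = 24.03 μm/a
  Cl⁻ term: 0.102·400.6^0.62·exp(0.033·80+0.04·0.9) = 60.88
  r_corr = 24.03 + 60.88 = 84.91 μm/a
ISO 9223 Table 2 (carbon steel): 80 < 84.9 ≤ 200 μm/a ⇒ C5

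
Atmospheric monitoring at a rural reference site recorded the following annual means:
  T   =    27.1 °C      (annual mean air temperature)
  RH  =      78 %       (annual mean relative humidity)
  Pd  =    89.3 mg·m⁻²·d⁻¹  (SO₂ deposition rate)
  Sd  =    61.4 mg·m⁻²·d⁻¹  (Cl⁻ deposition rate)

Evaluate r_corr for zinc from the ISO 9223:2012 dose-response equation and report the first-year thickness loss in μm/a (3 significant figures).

zinc: T>10 °C ⇒ hinge -0.071·(27.1−10) = -1.2141
  Pd branch = 0.0129·Pd^0.44·e^(0.046·RH+f) = 0.9999 μm/a
  Cl⁻ term: 0.0175·61.4^0.57·exp(0.008·78+0.085·27.1) = 3.417
  sum: 0.9999 + 3.417 → r_corr = 4.417 μm/a

r_corr = 4.42 μm/a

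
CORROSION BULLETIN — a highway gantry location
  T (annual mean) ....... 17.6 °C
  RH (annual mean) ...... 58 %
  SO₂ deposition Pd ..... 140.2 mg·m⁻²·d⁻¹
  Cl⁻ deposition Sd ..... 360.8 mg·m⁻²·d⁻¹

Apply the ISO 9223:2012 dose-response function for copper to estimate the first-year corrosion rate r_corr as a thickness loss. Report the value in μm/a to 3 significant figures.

copper: temperature factor f = -0.080·(7.6) = -0.6080
  SO₂ term: 0.0053·140.2^0.26·exp(0.059·58-0.6080) = 0.3195
  Sd branch = 0.01025·Sd^0.27·e^(0.036·RH+0.049·T) = 0.9606 μm/a
  r_corr = 0.3195 + 0.9606 = 1.28 μm/a

r_corr = 1.28 μm/a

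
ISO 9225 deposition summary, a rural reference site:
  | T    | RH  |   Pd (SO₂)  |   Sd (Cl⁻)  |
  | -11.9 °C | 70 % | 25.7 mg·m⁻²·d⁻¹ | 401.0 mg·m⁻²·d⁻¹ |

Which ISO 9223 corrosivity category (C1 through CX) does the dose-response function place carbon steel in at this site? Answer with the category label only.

C3

carbon steel: T≤10 °C ⇒ hinge +0.150·(-11.9−10) = -3.2850
  sulphur-dioxide contribution → 1.454 μm/a
  chloride contribution → 26.24 μm/a
  total first-year rate 27.7 μm/a
Category bounds: 25…50 μm/a bracket r_corr ⇒ C3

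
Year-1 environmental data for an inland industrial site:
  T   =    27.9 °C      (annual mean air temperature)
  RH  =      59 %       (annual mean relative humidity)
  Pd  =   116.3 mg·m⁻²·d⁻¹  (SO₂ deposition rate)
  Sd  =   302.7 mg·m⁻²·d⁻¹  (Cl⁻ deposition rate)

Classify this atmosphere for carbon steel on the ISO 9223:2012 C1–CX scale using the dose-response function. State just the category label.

carbon steel: T>10 °C ⇒ hinge -0.054·(27.9−10) = -0.9666
  Pd branch = 1.77·Pd^0.52·e^(0.02·RH+f) = 25.99 μm/a
  Sd branch = 0.102·Sd^0.62·e^(0.033·RH+0.04·T) = 75.35 μm/a
  r_corr = 25.99 + 75.35 = 101.3 μm/a
101 μm/a falls in (80, 200] for carbon steel → category C5

C5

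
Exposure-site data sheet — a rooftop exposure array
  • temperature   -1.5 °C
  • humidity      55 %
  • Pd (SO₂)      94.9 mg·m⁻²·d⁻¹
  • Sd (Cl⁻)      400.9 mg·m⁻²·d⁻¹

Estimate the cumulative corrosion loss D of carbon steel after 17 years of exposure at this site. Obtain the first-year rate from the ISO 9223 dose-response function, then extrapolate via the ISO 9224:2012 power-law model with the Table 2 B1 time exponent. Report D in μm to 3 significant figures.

carbon steel: f(T) = +0.150·(T−10) [T≤10 °C] = -1.7250
  SO₂ term: 1.77·94.9^0.52·exp(0.02·55-1.7250) = 10.11
  Sd branch = 0.102·Sd^0.62·e^(0.033·RH+0.04·T) = 24.25 μm/a
  sum: 10.11 + 24.25 → r_corr = 34.36 μm/a
Power-law: D(17) = r_corr · 17^0.523
  D(17) = 34.36 × 17^0.523 = 34.36 × 4.401 = 151.2 μm

D(17) = 151 μm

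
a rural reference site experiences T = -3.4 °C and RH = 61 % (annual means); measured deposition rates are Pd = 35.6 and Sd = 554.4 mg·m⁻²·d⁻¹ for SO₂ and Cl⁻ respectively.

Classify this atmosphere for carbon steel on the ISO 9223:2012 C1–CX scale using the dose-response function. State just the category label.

carbon steel: T≤10 °C ⇒ hinge +0.150·(-3.4−10) = -2.0100
  sulphur-dioxide contribution → 5.148 μm/a
  chloride contribution → 33.49 μm/a
  ⇒ r_corr(carbon steel) = 38.64 μm/a
Category bounds: 25…50 μm/a bracket r_corr ⇒ C3

C3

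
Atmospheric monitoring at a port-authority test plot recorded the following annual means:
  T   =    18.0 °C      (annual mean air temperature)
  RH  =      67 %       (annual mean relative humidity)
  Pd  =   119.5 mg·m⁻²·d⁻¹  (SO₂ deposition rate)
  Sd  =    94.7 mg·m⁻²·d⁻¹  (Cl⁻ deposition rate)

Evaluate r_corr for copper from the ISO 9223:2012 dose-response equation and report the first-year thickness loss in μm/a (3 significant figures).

copper: f(T) = -0.080·(T−10) [T>10 °C] = -0.6400
  Pd branch = 0.0053·Pd^0.26·e^(0.059·RH+f) = 0.5049 μm/a
  Cl⁻ term: 0.01025·94.7^0.27·exp(0.036·67+0.049·18.0) = 0.9439
  sum: 0.5049 + 0.9439 → r_corr = 1.449 μm/a

r_corr = 1.45 μm/a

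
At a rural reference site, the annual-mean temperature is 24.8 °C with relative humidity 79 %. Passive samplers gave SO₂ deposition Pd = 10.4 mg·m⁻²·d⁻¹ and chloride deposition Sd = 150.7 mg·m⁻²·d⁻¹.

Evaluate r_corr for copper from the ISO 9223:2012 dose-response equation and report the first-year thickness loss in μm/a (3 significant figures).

r_corr = 2.62 μm/a

copper: temperature factor f = -0.080·(14.8) = -1.1840
  sulphur-dioxide contribution → 0.3153 μm/a
  chloride contribution → 2.3 μm/a
  total first-year rate 2.615 μm/a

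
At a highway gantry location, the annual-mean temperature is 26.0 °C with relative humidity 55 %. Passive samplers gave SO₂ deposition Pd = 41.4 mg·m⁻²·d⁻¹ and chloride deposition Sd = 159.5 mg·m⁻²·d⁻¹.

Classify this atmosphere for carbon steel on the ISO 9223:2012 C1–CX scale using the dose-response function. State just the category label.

C4

carbon steel: f(T) = -0.054·(T−10) [T>10 °C] = -0.8640
  SO₂ term: 1.77·41.4^0.52·exp(0.02·55-0.8640) = 15.53
  Cl⁻ term: 0.102·159.5^0.62·exp(0.033·55+0.04·26.0) = 41.14
  r_corr = 15.53 + 41.14 = 56.67 μm/a
Category bounds: 50…80 μm/a bracket r_corr ⇒ C4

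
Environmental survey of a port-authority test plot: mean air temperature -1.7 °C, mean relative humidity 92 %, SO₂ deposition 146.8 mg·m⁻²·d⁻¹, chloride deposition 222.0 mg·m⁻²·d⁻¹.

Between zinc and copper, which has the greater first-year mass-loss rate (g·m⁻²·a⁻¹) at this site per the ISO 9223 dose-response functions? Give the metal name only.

zinc

zinc: f(T) = +0.038·(T−10) [T≤10 °C] = -0.4446
  Pd branch = 0.0129·Pd^0.44·e^(0.046·RH+f) = 5.114 μm/a
  Sd branch = 0.0175·Sd^0.57·e^(0.008·RH+0.085·T) = 0.6876 μm/a
  sum: 5.114 + 0.6876 → r_corr = 5.802 μm/a
  mass loss = 5.802 μm/a × 7.14 g/cm³ = 41.43 g·m⁻²·a⁻¹
copper: temperature factor f = +0.126·(-11.7) = -1.4742
  Pd branch = 0.0053·Pd^0.26·e^(0.059·RH+f) = 1.011 μm/a
  Sd branch = 0.01025·Sd^0.27·e^(0.036·RH+0.049·T) = 1.113 μm/a
  r_corr = 1.011 + 1.113 = 2.124 μm/a
  mass loss = 2.124 μm/a × 8.96 g/cm³ = 19.03 g·m⁻²·a⁻¹
Ordering by g·m⁻²·a⁻¹: zinc (41.4) > copper (19)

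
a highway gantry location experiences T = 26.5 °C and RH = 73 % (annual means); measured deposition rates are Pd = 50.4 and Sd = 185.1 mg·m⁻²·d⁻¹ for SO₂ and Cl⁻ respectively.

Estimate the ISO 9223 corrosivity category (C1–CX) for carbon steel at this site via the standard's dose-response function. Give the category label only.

C5

carbon steel: T>10 °C ⇒ hinge -0.054·(26.5−10) = -0.8910
  SO₂ term: 1.77·50.4^0.52·exp(0.02·73-0.8910) = 24.01
  Cl⁻ term: 0.102·185.1^0.62·exp(0.033·73+0.04·26.5) = 83.36
  sum: 24.01 + 83.36 → r_corr = 107.4 μm/a
Category bounds: 80…200 μm/a bracket r_corr ⇒ C5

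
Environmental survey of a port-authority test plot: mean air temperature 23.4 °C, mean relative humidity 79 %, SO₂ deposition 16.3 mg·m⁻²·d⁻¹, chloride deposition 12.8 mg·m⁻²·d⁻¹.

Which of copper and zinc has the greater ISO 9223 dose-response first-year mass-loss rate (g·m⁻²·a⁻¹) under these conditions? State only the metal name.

copper

copper: temperature factor f = -0.080·(13.4) = -1.0720
  SO₂ term: 0.0053·16.3^0.26·exp(0.059·79-1.0720) = 0.3964
  Cl⁻ term: 0.01025·12.8^0.27·exp(0.036·79+0.049·23.4) = 1.103
  sum: 0.3964 + 1.103 → r_corr = 1.5 μm/a
  mass loss = 1.5 μm/a × 8.96 g/cm³ = 13.44 g·m⁻²·a⁻¹
zinc: T>10 °C ⇒ hinge -0.071·(23.4−10) = -0.9514
  Pd branch = 0.0129·Pd^0.44·e^(0.046·RH+f) = 0.6442 μm/a
  Sd branch = 0.0175·Sd^0.57·e^(0.008·RH+0.085·T) = 1.029 μm/a
  r_corr = 0.6442 + 1.029 = 1.673 μm/a
  mass loss = 1.673 μm/a × 7.14 g/cm³ = 11.95 g·m⁻²·a⁻¹
Ordering by g·m⁻²·a⁻¹: copper (13.4) > zinc (11.9)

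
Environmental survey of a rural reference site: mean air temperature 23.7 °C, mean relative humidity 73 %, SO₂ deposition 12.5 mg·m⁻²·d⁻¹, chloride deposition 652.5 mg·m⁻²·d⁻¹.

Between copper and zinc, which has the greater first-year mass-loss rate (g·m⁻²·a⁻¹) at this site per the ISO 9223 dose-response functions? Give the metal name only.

zinc

copper: f(T) = -0.080·(T−10) [T>10 °C] = -1.0960
  sulphur-dioxide contribution → 0.2535 μm/a
  chloride contribution → 2.608 μm/a
  total first-year rate 2.862 μm/a
  mass loss = 2.862 μm/a × 8.96 g/cm³ = 25.64 g·m⁻²·a⁻¹
zinc: temperature factor f = -0.071·(13.7) = -0.9727
  sulphur-dioxide contribution → 0.4257 μm/a
  chloride contribution → 9.459 μm/a
  total first-year rate 9.885 μm/a
  mass loss = 9.885 μm/a × 7.14 g/cm³ = 70.58 g·m⁻²·a⁻¹
Ordering by g·m⁻²·a⁻¹: zinc (70.6) > copper (25.6)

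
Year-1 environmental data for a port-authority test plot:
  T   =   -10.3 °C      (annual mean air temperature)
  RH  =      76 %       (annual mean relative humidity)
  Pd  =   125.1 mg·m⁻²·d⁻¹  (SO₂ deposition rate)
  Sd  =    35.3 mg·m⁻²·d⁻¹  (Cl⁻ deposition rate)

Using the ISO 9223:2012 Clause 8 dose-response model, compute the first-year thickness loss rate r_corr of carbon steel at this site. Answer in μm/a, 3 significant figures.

r_corr = 12.3 μm/a

carbon steel: f(T) = +0.150·(T−10) [T≤10 °C] = -3.0450
  sulphur-dioxide contribution → 4.745 μm/a
  chloride contribution → 7.56 μm/a
  total first-year rate 12.3 μm/a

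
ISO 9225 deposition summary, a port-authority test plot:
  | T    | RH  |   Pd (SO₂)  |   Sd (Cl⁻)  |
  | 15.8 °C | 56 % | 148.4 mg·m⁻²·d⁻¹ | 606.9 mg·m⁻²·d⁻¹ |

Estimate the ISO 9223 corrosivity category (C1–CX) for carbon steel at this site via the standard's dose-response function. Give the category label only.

carbon steel: temperature factor f = -0.054·(5.8) = -0.3132
  Pd branch = 1.77·Pd^0.52·e^(0.02·RH+f) = 53.4 μm/a
  Sd branch = 0.102·Sd^0.62·e^(0.033·RH+0.04·T) = 64.74 μm/a
  r_corr = 53.4 + 64.74 = 118.1 μm/a
ISO 9223 Table 2 (carbon steel): 80 < 118 ≤ 200 μm/a ⇒ C5

C5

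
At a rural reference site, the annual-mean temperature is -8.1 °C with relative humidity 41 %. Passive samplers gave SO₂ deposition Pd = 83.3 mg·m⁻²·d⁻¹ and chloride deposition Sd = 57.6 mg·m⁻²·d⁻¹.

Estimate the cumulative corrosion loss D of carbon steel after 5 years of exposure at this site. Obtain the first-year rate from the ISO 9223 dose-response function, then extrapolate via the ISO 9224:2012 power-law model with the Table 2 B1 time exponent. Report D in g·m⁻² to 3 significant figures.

D(5) = 113 g·m⁻²

carbon steel: T≤10 °C ⇒ hinge +0.150·(-8.1−10) = -2.7150
  sulphur-dioxide contribution → 2.653 μm/a
  chloride contribution → 3.523 μm/a
  total first-year rate 6.176 μm/a
Long-term exponent b (ISO 9224 Table 2, B1) = 0.523
  D(5) = 6.176 × 5^0.523 = 6.176 × 2.32 = 14.33 μm
  Mass loss = 14.33 μm × 7.85 g/cm³ = 112.5 g·m⁻²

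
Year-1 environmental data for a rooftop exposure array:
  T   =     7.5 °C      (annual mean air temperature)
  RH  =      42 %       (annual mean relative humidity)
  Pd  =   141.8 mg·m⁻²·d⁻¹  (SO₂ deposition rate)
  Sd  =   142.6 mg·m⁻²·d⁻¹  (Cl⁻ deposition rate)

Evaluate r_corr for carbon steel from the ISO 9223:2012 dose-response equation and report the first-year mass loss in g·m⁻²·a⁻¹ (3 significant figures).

carbon steel: f(T) = +0.150·(T−10) [T≤10 °C] = -0.3750
  sulphur-dioxide contribution → 37.05 μm/a
  chloride contribution → 11.92 μm/a
  total first-year rate 48.97 μm/a
Convert to mass loss: 48.97 μm/a × 7.85 g/cm³ = 384.4 g·m⁻²·a⁻¹

r_corr = 384 g·m⁻²·a⁻¹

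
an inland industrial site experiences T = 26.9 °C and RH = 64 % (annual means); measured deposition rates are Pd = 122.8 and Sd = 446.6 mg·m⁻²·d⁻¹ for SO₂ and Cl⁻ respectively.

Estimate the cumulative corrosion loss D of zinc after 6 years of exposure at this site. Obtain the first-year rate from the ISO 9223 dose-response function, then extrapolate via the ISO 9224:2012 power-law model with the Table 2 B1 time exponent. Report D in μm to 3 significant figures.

zinc: temperature factor f = -0.071·(16.9) = -1.1999
  sulphur-dioxide contribution → 0.6128 μm/a
  chloride contribution → 9.308 μm/a
  total first-year rate 9.921 μm/a
Power-law: D(6) = r_corr · 6^0.813
  D(6) = 9.921 × 6^0.813 = 9.921 × 4.292 = 42.58 μm

D(6) = 42.6 μm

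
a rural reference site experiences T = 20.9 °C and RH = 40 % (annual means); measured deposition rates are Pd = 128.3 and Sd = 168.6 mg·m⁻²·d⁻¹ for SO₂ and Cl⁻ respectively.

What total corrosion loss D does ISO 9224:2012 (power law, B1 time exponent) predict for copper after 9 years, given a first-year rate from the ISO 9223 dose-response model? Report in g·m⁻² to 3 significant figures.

copper: T>10 °C ⇒ hinge -0.080·(20.9−10) = -0.8720
  SO₂ term: 0.0053·128.3^0.26·exp(0.059·40-0.8720) = 0.08292
  Sd branch = 0.01025·Sd^0.27·e^(0.036·RH+0.049·T) = 0.481 μm/a
  sum: 0.08292 + 0.481 → r_corr = 0.5639 μm/a
ISO 9224: D(t) = r_corr · t^b with b = 0.667 (copper, B1)
  D(9) = 0.5639 × 9^0.667 = 0.5639 × 4.33 = 2.442 μm
  Mass loss = 2.442 μm × 8.96 g/cm³ = 21.88 g·m⁻²

D(9) = 21.9 g·m⁻²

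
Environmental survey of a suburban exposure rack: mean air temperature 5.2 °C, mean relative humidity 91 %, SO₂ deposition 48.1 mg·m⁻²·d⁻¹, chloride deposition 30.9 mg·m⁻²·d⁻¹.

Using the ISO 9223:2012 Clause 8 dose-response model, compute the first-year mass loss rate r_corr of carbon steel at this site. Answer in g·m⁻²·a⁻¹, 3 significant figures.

carbon steel: temperature factor f = +0.150·(-4.8) = -0.7200
  Pd branch = 1.77·Pd^0.52·e^(0.02·RH+f) = 39.85 μm/a
  Cl⁻ term: 0.102·30.9^0.62·exp(0.033·91+0.04·5.2) = 21.23
  sum: 39.85 + 21.23 → r_corr = 61.08 μm/a
Convert to mass loss: 61.08 μm/a × 7.85 g/cm³ = 479.4 g·m⁻²·a⁻¹

r_corr = 479 g·m⁻²·a⁻¹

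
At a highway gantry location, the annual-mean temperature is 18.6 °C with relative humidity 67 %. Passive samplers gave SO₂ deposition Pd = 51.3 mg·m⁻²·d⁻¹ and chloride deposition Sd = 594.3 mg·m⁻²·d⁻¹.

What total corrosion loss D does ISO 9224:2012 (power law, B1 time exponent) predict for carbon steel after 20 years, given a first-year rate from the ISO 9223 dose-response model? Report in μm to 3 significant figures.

D(20) = 650 μm

carbon steel: f(T) = -0.054·(T−10) [T>10 °C] = -0.4644
  SO₂ term: 1.77·51.3^0.52·exp(0.02·67-0.4644) = 32.92
  Sd branch = 0.102·Sd^0.62·e^(0.033·RH+0.04·T) = 102.8 μm/a
  r_corr = 32.92 + 102.8 = 135.7 μm/a
ISO 9224: D(t) = r_corr · t^b with b = 0.523 (carbon steel, B1)
  D(20) = 135.7 × 20^0.523 = 135.7 × 4.791 = 650.1 μm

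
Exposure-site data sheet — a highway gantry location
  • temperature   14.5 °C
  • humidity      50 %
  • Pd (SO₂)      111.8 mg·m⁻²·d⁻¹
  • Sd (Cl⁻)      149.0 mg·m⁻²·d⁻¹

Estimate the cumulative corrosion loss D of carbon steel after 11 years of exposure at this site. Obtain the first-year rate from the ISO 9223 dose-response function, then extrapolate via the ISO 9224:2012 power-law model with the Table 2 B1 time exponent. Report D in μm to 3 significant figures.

carbon steel: T>10 °C ⇒ hinge -0.054·(14.5−10) = -0.2430
  SO₂ term: 1.77·111.8^0.52·exp(0.02·50-0.2430) = 43.85
  Sd branch = 0.102·Sd^0.62·e^(0.033·RH+0.04·T) = 21.11 μm/a
  r_corr = 43.85 + 21.11 = 64.95 μm/a
Long-term exponent b (ISO 9224 Table 2, B1) = 0.523
  D(11) = 64.95 × 11^0.523 = 64.95 × 3.505 = 227.6 μm

D(11) = 228 μm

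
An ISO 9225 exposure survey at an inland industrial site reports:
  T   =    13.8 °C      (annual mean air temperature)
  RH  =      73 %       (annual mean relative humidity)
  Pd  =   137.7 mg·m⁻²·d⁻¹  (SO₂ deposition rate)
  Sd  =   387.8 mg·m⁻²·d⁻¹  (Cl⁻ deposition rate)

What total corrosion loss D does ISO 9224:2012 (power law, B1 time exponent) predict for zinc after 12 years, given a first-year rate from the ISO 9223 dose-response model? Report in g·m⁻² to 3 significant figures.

zinc: f(T) = -0.071·(T−10) [T>10 °C] = -0.2698
  sulphur-dioxide contribution → 2.471 μm/a
  chloride contribution → 3.031 μm/a
  ⇒ r_corr(zinc) = 5.502 μm/a
Long-term exponent b (ISO 9224 Table 2, B1) = 0.813
  D(12) = 5.502 × 12^0.813 = 5.502 × 7.54 = 41.49 μm
  Mass loss = 41.49 μm × 7.14 g/cm³ = 296.2 g·m⁻²

D(12) = 296 g·m⁻²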